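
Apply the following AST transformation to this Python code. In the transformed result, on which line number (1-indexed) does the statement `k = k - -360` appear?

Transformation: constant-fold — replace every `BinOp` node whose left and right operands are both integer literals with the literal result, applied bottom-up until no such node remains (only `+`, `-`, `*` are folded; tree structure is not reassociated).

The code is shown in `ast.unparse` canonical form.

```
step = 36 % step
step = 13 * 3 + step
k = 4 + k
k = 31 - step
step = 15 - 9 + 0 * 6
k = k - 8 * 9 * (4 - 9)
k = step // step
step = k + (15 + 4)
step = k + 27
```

6

Transformed code:
step = 36 % step
step = 39 + step
k = 4 + k
k = 31 - step
step = 6
k = k - -360
k = step // step
step = k + 19
step = k + 27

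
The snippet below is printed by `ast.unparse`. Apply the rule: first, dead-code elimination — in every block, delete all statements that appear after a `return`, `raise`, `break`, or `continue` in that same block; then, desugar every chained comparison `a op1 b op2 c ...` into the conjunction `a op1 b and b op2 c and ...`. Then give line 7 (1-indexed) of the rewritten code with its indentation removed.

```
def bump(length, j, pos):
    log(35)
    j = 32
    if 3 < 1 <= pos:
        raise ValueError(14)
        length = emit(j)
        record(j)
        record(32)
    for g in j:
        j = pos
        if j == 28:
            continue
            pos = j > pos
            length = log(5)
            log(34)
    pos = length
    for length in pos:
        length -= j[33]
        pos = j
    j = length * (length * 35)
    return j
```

j = pos

Transformed code:
def bump(length, j, pos):
    log(35)
    j = 32
    if 3 < 1 and 1 <= pos:
        raise ValueError(14)
    for g in j:
        j = pos
        if j == 28:
            continue
    pos = length
    for length in pos:
        length -= j[33]
        pos = j
    j = length * (length * 35)
    return j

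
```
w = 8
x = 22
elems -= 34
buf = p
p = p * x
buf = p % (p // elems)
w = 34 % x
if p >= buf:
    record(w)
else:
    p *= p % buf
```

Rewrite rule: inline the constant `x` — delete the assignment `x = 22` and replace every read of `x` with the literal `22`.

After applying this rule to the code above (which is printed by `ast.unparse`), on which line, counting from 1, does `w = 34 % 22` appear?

Transformed code:
w = 8
elems -= 34
buf = p
p = p * 22
buf = p % (p // elems)
w = 34 % 22
if p >= buf:
    record(w)
else:
    p *= p % buf

6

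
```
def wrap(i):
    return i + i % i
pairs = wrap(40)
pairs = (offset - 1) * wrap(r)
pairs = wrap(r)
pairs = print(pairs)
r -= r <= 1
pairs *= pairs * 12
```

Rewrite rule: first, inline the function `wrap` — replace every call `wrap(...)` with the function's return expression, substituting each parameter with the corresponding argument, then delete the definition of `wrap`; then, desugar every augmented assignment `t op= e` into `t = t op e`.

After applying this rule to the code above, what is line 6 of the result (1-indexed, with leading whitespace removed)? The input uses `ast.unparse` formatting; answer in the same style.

pairs = pairs * (pairs * 12)

Transformed code:
pairs = 40 + 40 % 40
pairs = (offset - 1) * (r + r % r)
pairs = r + r % r
pairs = print(pairs)
r = r - (r <= 1)
pairs = pairs * (pairs * 12)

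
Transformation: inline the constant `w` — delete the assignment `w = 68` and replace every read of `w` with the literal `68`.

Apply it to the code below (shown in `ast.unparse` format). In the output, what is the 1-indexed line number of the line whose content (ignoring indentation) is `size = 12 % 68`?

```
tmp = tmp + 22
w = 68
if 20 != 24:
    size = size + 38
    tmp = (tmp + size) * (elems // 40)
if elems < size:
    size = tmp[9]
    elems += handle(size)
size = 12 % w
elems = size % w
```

8

Transformed code:
tmp = tmp + 22
if 20 != 24:
    size = size + 38
    tmp = (tmp + size) * (elems // 40)
if elems < size:
    size = tmp[9]
    elems += handle(size)
size = 12 % 68
elems = size % 68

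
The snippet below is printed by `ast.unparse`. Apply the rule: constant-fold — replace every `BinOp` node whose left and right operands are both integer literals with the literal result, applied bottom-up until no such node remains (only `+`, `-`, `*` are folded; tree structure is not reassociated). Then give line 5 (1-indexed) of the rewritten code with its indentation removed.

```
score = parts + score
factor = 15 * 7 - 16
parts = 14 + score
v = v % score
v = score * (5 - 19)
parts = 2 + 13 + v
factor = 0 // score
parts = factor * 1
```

v = score * -14

Transformed code:
score = parts + score
factor = 89
parts = 14 + score
v = v % score
v = score * -14
parts = 15 + v
factor = 0 // score
parts = factor * 1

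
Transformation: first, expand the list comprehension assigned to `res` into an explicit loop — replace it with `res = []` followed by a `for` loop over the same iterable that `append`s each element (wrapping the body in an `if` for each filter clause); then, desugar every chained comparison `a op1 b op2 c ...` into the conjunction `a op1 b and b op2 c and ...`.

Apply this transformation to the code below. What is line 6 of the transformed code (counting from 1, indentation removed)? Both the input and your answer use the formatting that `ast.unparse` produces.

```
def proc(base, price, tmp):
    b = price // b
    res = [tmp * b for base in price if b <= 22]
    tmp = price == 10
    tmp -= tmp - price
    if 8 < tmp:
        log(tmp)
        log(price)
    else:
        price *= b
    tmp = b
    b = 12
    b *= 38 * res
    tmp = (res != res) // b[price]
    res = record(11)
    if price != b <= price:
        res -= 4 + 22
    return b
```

Transformed code:
def proc(base, price, tmp):
    b = price // b
    res = []
    for base in price:
        if b <= 22:
            res.append(tmp * b)
    tmp = price == 10
    tmp -= tmp - price
    if 8 < tmp:
        log(tmp)
        log(price)
    else:
        price *= b
    tmp = b
    b = 12
    b *= 38 * res
    tmp = (res != res) // b[price]
    res = record(11)
    if price != b and b <= price:
        res -= 4 + 22
    return b

res.append(tmp * b)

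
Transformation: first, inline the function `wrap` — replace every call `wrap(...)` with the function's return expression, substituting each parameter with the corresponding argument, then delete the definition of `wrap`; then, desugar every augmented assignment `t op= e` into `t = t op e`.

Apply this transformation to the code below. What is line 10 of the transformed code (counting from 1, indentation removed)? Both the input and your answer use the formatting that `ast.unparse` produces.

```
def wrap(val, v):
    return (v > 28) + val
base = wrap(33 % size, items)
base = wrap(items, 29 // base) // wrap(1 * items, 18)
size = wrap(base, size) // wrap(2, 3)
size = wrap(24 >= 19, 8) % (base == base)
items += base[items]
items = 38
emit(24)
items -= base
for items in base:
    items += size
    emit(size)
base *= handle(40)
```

items = items + size

Transformed code:
base = (items > 28) + 33 % size
base = ((29 // base > 28) + items) // ((18 > 28) + 1 * items)
size = ((size > 28) + base) // ((3 > 28) + 2)
size = ((8 > 28) + (24 >= 19)) % (base == base)
items = items + base[items]
items = 38
emit(24)
items = items - base
for items in base:
    items = items + size
    emit(size)
base = base * handle(40)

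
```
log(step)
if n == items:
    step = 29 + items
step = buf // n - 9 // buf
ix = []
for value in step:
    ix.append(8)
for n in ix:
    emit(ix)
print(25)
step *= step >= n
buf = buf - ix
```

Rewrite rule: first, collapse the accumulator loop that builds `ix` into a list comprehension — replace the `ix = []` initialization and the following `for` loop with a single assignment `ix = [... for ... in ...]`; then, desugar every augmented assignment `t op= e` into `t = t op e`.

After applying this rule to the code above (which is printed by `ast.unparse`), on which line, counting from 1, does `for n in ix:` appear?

6

Transformed code:
log(step)
if n == items:
    step = 29 + items
step = buf // n - 9 // buf
ix = [8 for value in step]
for n in ix:
    emit(ix)
print(25)
step = step * (step >= n)
buf = buf - ix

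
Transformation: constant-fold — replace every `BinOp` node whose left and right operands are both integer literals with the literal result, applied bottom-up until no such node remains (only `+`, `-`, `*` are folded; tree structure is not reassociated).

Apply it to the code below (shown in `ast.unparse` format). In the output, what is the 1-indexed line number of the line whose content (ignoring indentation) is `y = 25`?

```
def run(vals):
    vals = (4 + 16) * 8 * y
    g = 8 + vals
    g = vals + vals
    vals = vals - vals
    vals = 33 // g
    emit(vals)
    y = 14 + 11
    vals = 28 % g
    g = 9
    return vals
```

Transformed code:
def run(vals):
    vals = 160 * y
    g = 8 + vals
    g = vals + vals
    vals = vals - vals
    vals = 33 // g
    emit(vals)
    y = 25
    vals = 28 % g
    g = 9
    return vals

8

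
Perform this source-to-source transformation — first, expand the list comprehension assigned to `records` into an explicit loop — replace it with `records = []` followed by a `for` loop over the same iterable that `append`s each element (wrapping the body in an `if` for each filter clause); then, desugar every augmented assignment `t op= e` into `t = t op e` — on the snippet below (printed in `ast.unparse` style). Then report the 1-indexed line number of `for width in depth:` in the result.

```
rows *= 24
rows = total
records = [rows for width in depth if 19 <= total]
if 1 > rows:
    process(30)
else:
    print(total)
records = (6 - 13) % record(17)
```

4

Transformed code:
rows = rows * 24
rows = total
records = []
for width in depth:
    if 19 <= total:
        records.append(rows)
if 1 > rows:
    process(30)
else:
    print(total)
records = (6 - 13) % record(17)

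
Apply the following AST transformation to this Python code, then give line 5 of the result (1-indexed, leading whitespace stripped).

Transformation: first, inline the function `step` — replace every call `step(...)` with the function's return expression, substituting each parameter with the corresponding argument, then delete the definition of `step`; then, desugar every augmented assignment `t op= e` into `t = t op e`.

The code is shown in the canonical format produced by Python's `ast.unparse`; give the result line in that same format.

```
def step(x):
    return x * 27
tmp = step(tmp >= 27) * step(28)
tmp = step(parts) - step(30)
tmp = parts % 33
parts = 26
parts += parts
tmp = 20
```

parts = parts + parts

Transformed code:
tmp = (tmp >= 27) * 27 * (28 * 27)
tmp = parts * 27 - 30 * 27
tmp = parts % 33
parts = 26
parts = parts + parts
tmp = 20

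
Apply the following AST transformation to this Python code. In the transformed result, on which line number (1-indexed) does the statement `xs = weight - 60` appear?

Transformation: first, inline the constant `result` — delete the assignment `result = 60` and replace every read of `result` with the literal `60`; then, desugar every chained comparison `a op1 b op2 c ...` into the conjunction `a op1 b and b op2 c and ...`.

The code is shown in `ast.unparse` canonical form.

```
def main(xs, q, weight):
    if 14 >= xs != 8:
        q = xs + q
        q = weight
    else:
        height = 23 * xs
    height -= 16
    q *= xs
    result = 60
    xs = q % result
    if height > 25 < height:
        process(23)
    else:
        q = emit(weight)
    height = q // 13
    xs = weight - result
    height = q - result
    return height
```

15

Transformed code:
def main(xs, q, weight):
    if 14 >= xs and xs != 8:
        q = xs + q
        q = weight
    else:
        height = 23 * xs
    height -= 16
    q *= xs
    xs = q % 60
    if height > 25 and 25 < height:
        process(23)
    else:
        q = emit(weight)
    height = q // 13
    xs = weight - 60
    height = q - 60
    return height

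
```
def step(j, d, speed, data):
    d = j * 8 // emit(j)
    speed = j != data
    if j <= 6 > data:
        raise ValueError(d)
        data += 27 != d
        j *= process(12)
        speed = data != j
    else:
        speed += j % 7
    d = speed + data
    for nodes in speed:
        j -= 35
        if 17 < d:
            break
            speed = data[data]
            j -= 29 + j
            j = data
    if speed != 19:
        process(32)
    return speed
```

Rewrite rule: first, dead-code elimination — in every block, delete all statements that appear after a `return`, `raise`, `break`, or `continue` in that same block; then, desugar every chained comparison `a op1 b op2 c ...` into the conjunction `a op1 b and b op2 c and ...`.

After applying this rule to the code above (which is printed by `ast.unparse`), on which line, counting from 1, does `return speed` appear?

15

Transformed code:
def step(j, d, speed, data):
    d = j * 8 // emit(j)
    speed = j != data
    if j <= 6 and 6 > data:
        raise ValueError(d)
    else:
        speed += j % 7
    d = speed + data
    for nodes in speed:
        j -= 35
        if 17 < d:
            break
    if speed != 19:
        process(32)
    return speed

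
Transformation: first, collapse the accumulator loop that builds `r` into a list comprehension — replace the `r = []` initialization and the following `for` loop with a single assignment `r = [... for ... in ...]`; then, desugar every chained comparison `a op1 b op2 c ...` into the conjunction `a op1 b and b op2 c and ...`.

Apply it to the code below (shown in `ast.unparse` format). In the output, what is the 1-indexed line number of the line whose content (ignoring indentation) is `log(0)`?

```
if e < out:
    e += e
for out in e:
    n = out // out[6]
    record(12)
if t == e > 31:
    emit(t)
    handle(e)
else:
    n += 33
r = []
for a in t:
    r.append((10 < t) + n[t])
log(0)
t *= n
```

12

Transformed code:
if e < out:
    e += e
for out in e:
    n = out // out[6]
    record(12)
if t == e and e > 31:
    emit(t)
    handle(e)
else:
    n += 33
r = [(10 < t) + n[t] for a in t]
log(0)
t *= n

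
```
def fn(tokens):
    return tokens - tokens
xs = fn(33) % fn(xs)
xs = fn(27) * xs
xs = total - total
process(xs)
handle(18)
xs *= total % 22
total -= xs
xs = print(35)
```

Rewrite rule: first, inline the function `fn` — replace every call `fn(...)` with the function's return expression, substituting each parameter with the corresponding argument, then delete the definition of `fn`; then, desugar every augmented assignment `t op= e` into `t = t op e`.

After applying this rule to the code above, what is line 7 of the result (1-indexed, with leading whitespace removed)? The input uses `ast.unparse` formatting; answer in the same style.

total = total - xs

Transformed code:
xs = (33 - 33) % (xs - xs)
xs = (27 - 27) * xs
xs = total - total
process(xs)
handle(18)
xs = xs * (total % 22)
total = total - xs
xs = print(35)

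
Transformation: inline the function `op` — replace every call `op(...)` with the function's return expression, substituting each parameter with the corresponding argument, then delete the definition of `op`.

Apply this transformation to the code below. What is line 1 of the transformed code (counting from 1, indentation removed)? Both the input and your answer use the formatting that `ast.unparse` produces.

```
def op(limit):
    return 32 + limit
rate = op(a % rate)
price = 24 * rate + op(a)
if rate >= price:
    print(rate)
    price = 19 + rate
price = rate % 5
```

rate = 32 + a % rate

Transformed code:
rate = 32 + a % rate
price = 24 * rate + (32 + a)
if rate >= price:
    print(rate)
    price = 19 + rate
price = rate % 5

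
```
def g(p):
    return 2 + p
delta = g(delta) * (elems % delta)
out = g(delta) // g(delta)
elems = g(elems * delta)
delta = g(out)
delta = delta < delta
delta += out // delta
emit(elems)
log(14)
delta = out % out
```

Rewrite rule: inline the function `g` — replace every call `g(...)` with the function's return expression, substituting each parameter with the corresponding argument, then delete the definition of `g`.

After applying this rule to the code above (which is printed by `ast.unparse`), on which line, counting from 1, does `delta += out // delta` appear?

6

Transformed code:
delta = (2 + delta) * (elems % delta)
out = (2 + delta) // (2 + delta)
elems = 2 + elems * delta
delta = 2 + out
delta = delta < delta
delta += out // delta
emit(elems)
log(14)
delta = out % out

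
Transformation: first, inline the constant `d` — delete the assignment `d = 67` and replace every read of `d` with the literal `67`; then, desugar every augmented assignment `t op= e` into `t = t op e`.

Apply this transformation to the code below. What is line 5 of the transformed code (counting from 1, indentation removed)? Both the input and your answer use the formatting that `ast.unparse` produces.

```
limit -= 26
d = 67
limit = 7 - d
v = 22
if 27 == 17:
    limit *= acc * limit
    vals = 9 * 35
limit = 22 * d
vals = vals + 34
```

limit = limit * (acc * limit)

Transformed code:
limit = limit - 26
limit = 7 - 67
v = 22
if 27 == 17:
    limit = limit * (acc * limit)
    vals = 9 * 35
limit = 22 * 67
vals = vals + 34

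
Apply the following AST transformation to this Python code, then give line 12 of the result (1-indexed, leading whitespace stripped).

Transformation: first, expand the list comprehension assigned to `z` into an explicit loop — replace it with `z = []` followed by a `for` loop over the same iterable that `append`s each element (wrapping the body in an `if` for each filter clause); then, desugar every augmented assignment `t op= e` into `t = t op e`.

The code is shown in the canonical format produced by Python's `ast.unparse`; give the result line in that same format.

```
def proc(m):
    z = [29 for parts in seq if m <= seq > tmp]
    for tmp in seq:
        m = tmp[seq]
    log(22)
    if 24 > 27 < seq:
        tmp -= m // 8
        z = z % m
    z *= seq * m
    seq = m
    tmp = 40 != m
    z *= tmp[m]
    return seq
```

z = z * (seq * m)

Transformed code:
def proc(m):
    z = []
    for parts in seq:
        if m <= seq > tmp:
            z.append(29)
    for tmp in seq:
        m = tmp[seq]
    log(22)
    if 24 > 27 < seq:
        tmp = tmp - m // 8
        z = z % m
    z = z * (seq * m)
    seq = m
    tmp = 40 != m
    z = z * tmp[m]
    return seq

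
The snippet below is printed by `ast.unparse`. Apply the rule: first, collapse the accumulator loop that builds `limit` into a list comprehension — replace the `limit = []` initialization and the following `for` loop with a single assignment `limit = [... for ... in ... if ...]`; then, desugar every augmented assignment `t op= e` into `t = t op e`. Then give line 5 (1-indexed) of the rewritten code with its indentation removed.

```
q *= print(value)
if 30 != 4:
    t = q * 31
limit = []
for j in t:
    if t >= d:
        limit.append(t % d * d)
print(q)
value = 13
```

Transformed code:
q = q * print(value)
if 30 != 4:
    t = q * 31
limit = [t % d * d for j in t if t >= d]
print(q)
value = 13

print(q)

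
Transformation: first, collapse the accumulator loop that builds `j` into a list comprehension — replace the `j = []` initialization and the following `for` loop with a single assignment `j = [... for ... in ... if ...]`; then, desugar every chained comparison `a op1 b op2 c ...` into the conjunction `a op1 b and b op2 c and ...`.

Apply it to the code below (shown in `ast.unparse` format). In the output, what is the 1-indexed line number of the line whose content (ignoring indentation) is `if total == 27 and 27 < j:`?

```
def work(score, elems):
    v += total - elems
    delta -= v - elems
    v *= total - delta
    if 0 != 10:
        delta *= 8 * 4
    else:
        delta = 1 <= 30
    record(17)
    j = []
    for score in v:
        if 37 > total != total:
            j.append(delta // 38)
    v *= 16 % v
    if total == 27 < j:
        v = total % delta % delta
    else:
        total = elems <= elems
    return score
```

Transformed code:
def work(score, elems):
    v += total - elems
    delta -= v - elems
    v *= total - delta
    if 0 != 10:
        delta *= 8 * 4
    else:
        delta = 1 <= 30
    record(17)
    j = [delta // 38 for score in v if 37 > total and total != total]
    v *= 16 % v
    if total == 27 and 27 < j:
        v = total % delta % delta
    else:
        total = elems <= elems
    return score

12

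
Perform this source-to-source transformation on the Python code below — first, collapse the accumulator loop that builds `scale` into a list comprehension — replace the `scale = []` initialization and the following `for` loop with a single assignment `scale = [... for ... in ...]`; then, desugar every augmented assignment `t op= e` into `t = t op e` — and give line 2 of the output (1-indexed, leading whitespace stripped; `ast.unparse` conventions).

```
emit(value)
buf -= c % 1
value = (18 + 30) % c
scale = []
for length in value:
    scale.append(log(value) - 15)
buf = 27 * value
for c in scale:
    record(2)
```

buf = buf - c % 1

Transformed code:
emit(value)
buf = buf - c % 1
value = (18 + 30) % c
scale = [log(value) - 15 for length in value]
buf = 27 * value
for c in scale:
    record(2)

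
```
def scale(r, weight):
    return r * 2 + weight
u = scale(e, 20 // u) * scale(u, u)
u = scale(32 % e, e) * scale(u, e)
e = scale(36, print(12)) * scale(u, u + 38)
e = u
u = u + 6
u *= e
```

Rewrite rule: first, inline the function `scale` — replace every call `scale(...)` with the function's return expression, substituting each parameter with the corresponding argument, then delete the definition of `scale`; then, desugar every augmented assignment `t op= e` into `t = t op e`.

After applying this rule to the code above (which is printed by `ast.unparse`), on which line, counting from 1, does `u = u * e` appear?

Transformed code:
u = (e * 2 + 20 // u) * (u * 2 + u)
u = (32 % e * 2 + e) * (u * 2 + e)
e = (36 * 2 + print(12)) * (u * 2 + (u + 38))
e = u
u = u + 6
u = u * e

6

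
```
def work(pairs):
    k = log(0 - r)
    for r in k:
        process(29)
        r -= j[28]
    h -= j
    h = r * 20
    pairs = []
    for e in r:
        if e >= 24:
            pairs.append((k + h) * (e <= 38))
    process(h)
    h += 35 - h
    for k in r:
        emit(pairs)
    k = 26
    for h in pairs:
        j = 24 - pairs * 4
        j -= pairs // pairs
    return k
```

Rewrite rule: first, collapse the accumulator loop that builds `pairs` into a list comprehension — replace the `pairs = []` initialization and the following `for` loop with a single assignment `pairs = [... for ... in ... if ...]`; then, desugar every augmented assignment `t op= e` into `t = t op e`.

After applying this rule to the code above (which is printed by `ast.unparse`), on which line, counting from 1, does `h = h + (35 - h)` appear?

Transformed code:
def work(pairs):
    k = log(0 - r)
    for r in k:
        process(29)
        r = r - j[28]
    h = h - j
    h = r * 20
    pairs = [(k + h) * (e <= 38) for e in r if e >= 24]
    process(h)
    h = h + (35 - h)
    for k in r:
        emit(pairs)
    k = 26
    for h in pairs:
        j = 24 - pairs * 4
        j = j - pairs // pairs
    return k

10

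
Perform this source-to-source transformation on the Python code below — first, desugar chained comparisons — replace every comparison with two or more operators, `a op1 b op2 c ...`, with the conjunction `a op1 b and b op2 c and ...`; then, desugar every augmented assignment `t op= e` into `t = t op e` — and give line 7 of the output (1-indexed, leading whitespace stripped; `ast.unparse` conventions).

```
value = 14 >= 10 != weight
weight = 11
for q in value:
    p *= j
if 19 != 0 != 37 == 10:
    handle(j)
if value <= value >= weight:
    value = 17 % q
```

Transformed code:
value = 14 >= 10 and 10 != weight
weight = 11
for q in value:
    p = p * j
if 19 != 0 and 0 != 37 and (37 == 10):
    handle(j)
if value <= value and value >= weight:
    value = 17 % q

if value <= value and value >= weight:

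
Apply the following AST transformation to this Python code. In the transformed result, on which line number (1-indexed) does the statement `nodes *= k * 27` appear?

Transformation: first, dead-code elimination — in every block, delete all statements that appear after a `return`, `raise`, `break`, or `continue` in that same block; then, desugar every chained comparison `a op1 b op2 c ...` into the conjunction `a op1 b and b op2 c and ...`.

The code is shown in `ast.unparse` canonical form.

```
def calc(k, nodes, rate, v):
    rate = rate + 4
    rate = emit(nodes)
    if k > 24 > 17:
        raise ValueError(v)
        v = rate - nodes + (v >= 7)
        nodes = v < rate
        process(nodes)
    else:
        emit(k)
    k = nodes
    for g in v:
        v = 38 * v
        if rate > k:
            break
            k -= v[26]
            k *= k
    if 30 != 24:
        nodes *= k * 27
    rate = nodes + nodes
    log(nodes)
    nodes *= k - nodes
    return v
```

14

Transformed code:
def calc(k, nodes, rate, v):
    rate = rate + 4
    rate = emit(nodes)
    if k > 24 and 24 > 17:
        raise ValueError(v)
    else:
        emit(k)
    k = nodes
    for g in v:
        v = 38 * v
        if rate > k:
            break
    if 30 != 24:
        nodes *= k * 27
    rate = nodes + nodes
    log(nodes)
    nodes *= k - nodes
    return v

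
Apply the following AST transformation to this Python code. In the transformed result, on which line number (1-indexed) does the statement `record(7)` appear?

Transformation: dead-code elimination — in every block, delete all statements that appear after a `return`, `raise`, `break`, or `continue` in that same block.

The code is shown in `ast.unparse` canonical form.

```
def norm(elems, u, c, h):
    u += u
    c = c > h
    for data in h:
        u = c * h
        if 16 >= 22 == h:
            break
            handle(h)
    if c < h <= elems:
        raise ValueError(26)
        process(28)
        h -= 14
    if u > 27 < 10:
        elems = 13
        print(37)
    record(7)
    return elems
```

Transformed code:
def norm(elems, u, c, h):
    u += u
    c = c > h
    for data in h:
        u = c * h
        if 16 >= 22 == h:
            break
    if c < h <= elems:
        raise ValueError(26)
    if u > 27 < 10:
        elems = 13
        print(37)
    record(7)
    return elems

13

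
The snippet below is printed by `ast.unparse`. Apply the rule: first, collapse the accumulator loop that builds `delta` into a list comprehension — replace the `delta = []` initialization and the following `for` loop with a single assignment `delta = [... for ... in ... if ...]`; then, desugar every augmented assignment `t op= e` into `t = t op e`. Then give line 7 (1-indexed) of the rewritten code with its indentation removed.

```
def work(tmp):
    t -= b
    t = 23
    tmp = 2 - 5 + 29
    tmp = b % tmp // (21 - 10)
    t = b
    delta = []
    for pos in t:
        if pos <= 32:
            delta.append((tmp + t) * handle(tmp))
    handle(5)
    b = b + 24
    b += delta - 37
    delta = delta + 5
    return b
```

Transformed code:
def work(tmp):
    t = t - b
    t = 23
    tmp = 2 - 5 + 29
    tmp = b % tmp // (21 - 10)
    t = b
    delta = [(tmp + t) * handle(tmp) for pos in t if pos <= 32]
    handle(5)
    b = b + 24
    b = b + (delta - 37)
    delta = delta + 5
    return b

delta = [(tmp + t) * handle(tmp) for pos in t if pos <= 32]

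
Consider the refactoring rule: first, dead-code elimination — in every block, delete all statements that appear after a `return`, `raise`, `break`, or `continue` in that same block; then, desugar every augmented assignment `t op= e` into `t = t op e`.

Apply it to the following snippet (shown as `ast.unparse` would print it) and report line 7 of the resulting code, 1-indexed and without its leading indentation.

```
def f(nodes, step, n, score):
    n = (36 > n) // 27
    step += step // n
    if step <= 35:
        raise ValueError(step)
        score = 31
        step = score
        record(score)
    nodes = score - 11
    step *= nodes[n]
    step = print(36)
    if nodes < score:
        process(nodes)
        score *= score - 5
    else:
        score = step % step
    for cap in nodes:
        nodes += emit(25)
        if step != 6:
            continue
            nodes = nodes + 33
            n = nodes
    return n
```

Transformed code:
def f(nodes, step, n, score):
    n = (36 > n) // 27
    step = step + step // n
    if step <= 35:
        raise ValueError(step)
    nodes = score - 11
    step = step * nodes[n]
    step = print(36)
    if nodes < score:
        process(nodes)
        score = score * (score - 5)
    else:
        score = step % step
    for cap in nodes:
        nodes = nodes + emit(25)
        if step != 6:
            continue
    return n

step = step * nodes[n]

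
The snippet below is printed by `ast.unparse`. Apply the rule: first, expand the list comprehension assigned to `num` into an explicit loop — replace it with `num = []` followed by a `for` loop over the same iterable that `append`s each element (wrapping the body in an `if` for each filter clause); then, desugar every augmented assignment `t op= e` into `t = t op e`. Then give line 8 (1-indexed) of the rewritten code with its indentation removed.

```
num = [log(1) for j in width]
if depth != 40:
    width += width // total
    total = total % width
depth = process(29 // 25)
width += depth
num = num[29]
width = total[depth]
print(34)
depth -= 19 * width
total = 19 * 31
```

Transformed code:
num = []
for j in width:
    num.append(log(1))
if depth != 40:
    width = width + width // total
    total = total % width
depth = process(29 // 25)
width = width + depth
num = num[29]
width = total[depth]
print(34)
depth = depth - 19 * width
total = 19 * 31

width = width + depth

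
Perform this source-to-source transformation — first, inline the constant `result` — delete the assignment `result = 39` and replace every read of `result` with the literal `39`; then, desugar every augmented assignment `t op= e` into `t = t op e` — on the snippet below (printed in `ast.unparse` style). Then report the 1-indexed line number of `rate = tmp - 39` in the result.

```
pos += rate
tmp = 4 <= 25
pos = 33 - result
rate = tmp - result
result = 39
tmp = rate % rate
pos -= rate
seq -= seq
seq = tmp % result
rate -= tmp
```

4

Transformed code:
pos = pos + rate
tmp = 4 <= 25
pos = 33 - 39
rate = tmp - 39
tmp = rate % rate
pos = pos - rate
seq = seq - seq
seq = tmp % 39
rate = rate - tmp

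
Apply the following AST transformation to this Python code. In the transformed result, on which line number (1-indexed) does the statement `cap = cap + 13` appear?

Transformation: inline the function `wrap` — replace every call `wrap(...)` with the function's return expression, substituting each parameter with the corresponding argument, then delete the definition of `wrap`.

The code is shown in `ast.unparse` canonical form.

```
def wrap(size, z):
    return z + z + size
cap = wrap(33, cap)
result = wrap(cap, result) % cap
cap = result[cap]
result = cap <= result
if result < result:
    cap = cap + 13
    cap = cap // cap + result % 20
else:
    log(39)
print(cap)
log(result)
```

6

Transformed code:
cap = cap + cap + 33
result = (result + result + cap) % cap
cap = result[cap]
result = cap <= result
if result < result:
    cap = cap + 13
    cap = cap // cap + result % 20
else:
    log(39)
print(cap)
log(result)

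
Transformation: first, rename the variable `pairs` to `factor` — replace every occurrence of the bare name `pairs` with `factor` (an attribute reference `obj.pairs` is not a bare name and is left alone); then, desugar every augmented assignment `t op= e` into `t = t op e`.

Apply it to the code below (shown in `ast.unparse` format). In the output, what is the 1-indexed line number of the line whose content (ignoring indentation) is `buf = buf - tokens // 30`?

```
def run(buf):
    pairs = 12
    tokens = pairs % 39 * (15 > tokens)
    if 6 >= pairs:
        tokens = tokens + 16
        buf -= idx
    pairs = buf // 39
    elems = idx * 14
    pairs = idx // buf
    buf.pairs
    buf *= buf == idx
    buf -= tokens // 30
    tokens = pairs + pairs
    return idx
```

12

Transformed code:
def run(buf):
    factor = 12
    tokens = factor % 39 * (15 > tokens)
    if 6 >= factor:
        tokens = tokens + 16
        buf = buf - idx
    factor = buf // 39
    elems = idx * 14
    factor = idx // buf
    buf.pairs
    buf = buf * (buf == idx)
    buf = buf - tokens // 30
    tokens = factor + factor
    return idx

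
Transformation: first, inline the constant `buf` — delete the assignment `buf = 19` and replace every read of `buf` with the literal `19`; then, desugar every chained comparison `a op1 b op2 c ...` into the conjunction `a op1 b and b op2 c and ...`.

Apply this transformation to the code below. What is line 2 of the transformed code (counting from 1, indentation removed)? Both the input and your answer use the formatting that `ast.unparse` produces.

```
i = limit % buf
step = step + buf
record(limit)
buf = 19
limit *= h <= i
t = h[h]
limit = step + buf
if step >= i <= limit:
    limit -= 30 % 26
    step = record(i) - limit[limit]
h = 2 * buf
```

Transformed code:
i = limit % 19
step = step + 19
record(limit)
limit *= h <= i
t = h[h]
limit = step + 19
if step >= i and i <= limit:
    limit -= 30 % 26
    step = record(i) - limit[limit]
h = 2 * 19

step = step + 19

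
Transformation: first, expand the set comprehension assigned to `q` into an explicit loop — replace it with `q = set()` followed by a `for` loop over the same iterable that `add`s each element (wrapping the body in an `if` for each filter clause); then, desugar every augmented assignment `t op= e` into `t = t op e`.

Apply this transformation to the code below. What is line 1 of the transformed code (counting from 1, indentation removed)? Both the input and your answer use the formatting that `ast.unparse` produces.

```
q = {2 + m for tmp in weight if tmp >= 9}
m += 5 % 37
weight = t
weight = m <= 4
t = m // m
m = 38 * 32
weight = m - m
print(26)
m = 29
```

q = set()

Transformed code:
q = set()
for tmp in weight:
    if tmp >= 9:
        q.add(2 + m)
m = m + 5 % 37
weight = t
weight = m <= 4
t = m // m
m = 38 * 32
weight = m - m
print(26)
m = 29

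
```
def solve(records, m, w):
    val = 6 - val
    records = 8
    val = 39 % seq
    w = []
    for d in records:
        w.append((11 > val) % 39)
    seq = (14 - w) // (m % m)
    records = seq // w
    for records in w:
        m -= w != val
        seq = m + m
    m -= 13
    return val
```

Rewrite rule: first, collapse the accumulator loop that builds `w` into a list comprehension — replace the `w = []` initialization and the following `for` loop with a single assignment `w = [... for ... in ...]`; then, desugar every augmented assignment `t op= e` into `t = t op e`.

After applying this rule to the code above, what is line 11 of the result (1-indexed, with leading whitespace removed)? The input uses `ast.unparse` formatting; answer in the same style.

Transformed code:
def solve(records, m, w):
    val = 6 - val
    records = 8
    val = 39 % seq
    w = [(11 > val) % 39 for d in records]
    seq = (14 - w) // (m % m)
    records = seq // w
    for records in w:
        m = m - (w != val)
        seq = m + m
    m = m - 13
    return val

m = m - 13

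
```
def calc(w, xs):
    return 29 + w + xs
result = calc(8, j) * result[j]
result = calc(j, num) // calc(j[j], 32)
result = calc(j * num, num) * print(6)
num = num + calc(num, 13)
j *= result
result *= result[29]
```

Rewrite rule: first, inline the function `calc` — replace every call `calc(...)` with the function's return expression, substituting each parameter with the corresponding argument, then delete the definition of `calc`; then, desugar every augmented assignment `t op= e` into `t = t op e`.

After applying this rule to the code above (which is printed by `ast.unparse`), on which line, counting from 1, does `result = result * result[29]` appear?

6

Transformed code:
result = (29 + 8 + j) * result[j]
result = (29 + j + num) // (29 + j[j] + 32)
result = (29 + j * num + num) * print(6)
num = num + (29 + num + 13)
j = j * result
result = result * result[29]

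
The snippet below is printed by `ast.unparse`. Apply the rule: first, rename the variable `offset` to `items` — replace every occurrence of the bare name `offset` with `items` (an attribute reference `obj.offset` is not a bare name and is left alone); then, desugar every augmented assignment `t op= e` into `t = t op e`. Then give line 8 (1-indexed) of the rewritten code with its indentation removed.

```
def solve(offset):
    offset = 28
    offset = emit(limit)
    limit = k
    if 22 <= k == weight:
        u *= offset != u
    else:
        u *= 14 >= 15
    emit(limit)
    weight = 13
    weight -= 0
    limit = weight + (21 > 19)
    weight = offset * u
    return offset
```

u = u * (14 >= 15)

Transformed code:
def solve(items):
    items = 28
    items = emit(limit)
    limit = k
    if 22 <= k == weight:
        u = u * (items != u)
    else:
        u = u * (14 >= 15)
    emit(limit)
    weight = 13
    weight = weight - 0
    limit = weight + (21 > 19)
    weight = items * u
    return items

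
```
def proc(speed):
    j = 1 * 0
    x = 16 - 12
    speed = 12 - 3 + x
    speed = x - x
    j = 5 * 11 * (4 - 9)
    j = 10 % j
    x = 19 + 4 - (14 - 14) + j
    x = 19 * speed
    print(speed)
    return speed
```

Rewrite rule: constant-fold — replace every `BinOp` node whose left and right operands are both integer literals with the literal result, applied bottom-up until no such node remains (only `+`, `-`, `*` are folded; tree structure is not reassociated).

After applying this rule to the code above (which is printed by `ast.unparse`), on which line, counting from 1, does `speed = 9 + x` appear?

4

Transformed code:
def proc(speed):
    j = 0
    x = 4
    speed = 9 + x
    speed = x - x
    j = -275
    j = 10 % j
    x = 23 + j
    x = 19 * speed
    print(speed)
    return speed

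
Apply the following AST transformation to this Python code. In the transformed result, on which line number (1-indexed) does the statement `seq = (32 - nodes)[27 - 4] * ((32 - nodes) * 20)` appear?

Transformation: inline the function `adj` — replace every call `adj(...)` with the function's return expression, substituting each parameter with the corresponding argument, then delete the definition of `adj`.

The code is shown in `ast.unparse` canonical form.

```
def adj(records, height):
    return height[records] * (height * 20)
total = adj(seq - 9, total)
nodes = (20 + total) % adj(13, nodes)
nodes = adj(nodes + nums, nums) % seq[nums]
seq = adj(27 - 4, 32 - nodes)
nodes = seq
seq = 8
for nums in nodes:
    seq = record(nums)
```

Transformed code:
total = total[seq - 9] * (total * 20)
nodes = (20 + total) % (nodes[13] * (nodes * 20))
nodes = nums[nodes + nums] * (nums * 20) % seq[nums]
seq = (32 - nodes)[27 - 4] * ((32 - nodes) * 20)
nodes = seq
seq = 8
for nums in nodes:
    seq = record(nums)

4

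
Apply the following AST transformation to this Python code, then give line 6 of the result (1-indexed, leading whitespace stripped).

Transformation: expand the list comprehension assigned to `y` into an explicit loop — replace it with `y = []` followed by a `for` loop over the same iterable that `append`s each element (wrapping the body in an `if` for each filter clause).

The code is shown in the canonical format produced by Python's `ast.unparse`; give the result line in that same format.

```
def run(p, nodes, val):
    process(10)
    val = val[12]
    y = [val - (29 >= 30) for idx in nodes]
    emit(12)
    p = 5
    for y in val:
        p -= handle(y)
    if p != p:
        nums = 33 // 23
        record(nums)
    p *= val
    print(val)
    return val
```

Transformed code:
def run(p, nodes, val):
    process(10)
    val = val[12]
    y = []
    for idx in nodes:
        y.append(val - (29 >= 30))
    emit(12)
    p = 5
    for y in val:
        p -= handle(y)
    if p != p:
        nums = 33 // 23
        record(nums)
    p *= val
    print(val)
    return val

y.append(val - (29 >= 30))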